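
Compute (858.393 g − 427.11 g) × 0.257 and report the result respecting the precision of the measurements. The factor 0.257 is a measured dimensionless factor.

111 g

858.393 g − 427.11 g = 431.283 g; the difference is limited to 2 decimal places (5 s.f.).
Carrying full precision, 431.283 × 0.257 = 110.839731 g; 0.257 has 3 s.f., so the result keeps min(5, 3) = 3 s.f.
Rounded to 3 significant figures: 111 g.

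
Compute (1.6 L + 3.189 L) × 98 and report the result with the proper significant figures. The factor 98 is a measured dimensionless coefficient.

1.6 L + 3.189 L = 4.789 L; the sum is limited to 1 decimal place (2 s.f.).
Carrying full precision, 4.789 × 98 = 469.322 L; 98 has 2 s.f., so the result keeps min(2, 2) = 2 s.f.
Rounded to 2 significant figures: 4.7 × 10² L.

4.7 × 10² L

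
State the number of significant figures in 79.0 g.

79.0: trailing zeros after a decimal point are significant.

3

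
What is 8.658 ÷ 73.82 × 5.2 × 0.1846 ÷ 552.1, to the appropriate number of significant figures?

2.0 × 10^-4

8.658 ÷ 73.82 × 5.2 × 0.1846 ÷ 552.1 = 0.000203920474869…
Multiplication/division keeps the fewest significant figures: 8.658 → 4 s.f., 73.82 → 4 s.f., 5.2 → 2 s.f., 0.1846 → 4 s.f., 552.1 → 4 s.f.; limit is 2.
Rounded to 2 significant figures: 2.0 × 10^-4.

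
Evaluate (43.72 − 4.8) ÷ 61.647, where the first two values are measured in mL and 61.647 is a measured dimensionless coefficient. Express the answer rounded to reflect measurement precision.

43.72 mL − 4.8 mL = 38.92 mL; the difference is limited to 1 decimal place (3 s.f.).
Carrying full precision, 38.92 ÷ 61.647 = 0.631336480283… mL; 61.647 has 5 s.f., so the result keeps min(3, 5) = 3 s.f.
Rounded to 3 significant figures: 0.631 mL.

0.631 mL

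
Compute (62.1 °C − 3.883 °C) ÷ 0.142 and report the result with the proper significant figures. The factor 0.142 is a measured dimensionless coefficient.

410. °C

62.1 °C − 3.883 °C = 58.217 °C; the difference is limited to 1 decimal place (3 s.f.).
Carrying full precision, 58.217 ÷ 0.142 = 409.978873239… °C; 0.142 has 3 s.f., so the result keeps min(3, 3) = 3 s.f.
Rounded to 3 significant figures: 410. °C.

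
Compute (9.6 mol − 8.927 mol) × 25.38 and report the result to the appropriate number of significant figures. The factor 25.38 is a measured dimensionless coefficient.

2 × 10^1 mol

9.6 mol − 8.927 mol = 0.673 mol; the difference is limited to 1 decimal place (1 s.f.).
Carrying full precision, 0.673 × 25.38 = 17.08074 mol; 25.38 has 4 s.f., so the result keeps min(1, 4) = 1 s.f.
Rounded to 1 significant figure: 2 × 10^1 mol.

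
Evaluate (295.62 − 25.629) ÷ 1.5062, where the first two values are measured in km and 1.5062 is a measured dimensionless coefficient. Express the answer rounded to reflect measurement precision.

295.62 km − 25.629 km = 269.991 km; the difference is limited to 2 decimal places (5 s.f.).
Carrying full precision, 269.991 ÷ 1.5062 = 179.253087239… km; 1.5062 has 5 s.f., so the result keeps min(5, 5) = 5 s.f.
Rounded to 5 significant figures: 179.25 km.

179.25 km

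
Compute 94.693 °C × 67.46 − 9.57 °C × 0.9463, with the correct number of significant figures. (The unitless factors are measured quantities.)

6379 °C

94.693 × 67.46 = 6387.98978 → 6388 °C (4 s.f., last digit at the 10^0 place).
9.57 × 0.9463 = 9.056091 → 9.06 °C (3 s.f., last digit at the 10^-2 place).
Difference: 6378.933689 °C; keep the coarser place, 10^0.
Result: 6379 °C.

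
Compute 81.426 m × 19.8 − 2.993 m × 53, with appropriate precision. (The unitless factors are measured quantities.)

81.426 × 19.8 = 1612.2348 → 1.61 × 10³ m (3 s.f., last digit at the 10^1 place).
2.993 × 53 = 158.629 → 1.6 × 10² m (2 s.f., last digit at the 10^1 place).
Difference: 1453.6058 m; keep the coarser place, 10^1.
Result: 1.45 × 10³ m.

1.45 × 10³ m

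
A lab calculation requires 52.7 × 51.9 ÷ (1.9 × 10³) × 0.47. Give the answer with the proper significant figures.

0.68

52.7 × 51.9 ÷ (1.9 × 10³) × 0.47 = 0.676584789474…
Multiplication/division keeps the fewest significant figures: 52.7 → 3 s.f., 51.9 → 3 s.f., 1.9 × 10³ → 2 s.f., 0.47 → 2 s.f.; limit is 2.
Rounded to 2 significant figures: 0.68.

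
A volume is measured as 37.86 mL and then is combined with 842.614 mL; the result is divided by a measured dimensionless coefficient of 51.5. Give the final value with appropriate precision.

37.86 mL + 842.614 mL = 880.474 mL; the sum is limited to 2 decimal places (5 s.f.).
Carrying full precision, 880.474 ÷ 51.5 = 17.0965825243… mL; 51.5 has 3 s.f., so the result keeps min(5, 3) = 3 s.f.
Rounded to 3 significant figures: 17.1 mL.

17.1 mL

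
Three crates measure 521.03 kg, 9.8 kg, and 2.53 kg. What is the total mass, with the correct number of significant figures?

521.03 kg + 9.8 kg + 2.53 kg = 533.36 kg.
Addition/subtraction keeps the fewest decimal places: 521.03 → 2 decimal places, 9.8 → 1 decimal place, 2.53 → 2 decimal places; limit is 1.
Rounded to 1 decimal place: 533.4 kg.

533.4 kg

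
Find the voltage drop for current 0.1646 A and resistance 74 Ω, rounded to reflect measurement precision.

voltage drop = 0.1646 A × 74 Ω = 12.1804 V.
0.1646 has 4 significant figures; 74 has 2.
Division/multiplication keeps the fewest: 2 significant figures.
Rounded: 12 V.

12 V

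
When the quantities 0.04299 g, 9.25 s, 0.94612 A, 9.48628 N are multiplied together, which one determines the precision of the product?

0.04299 g → 4 s.f.; 9.25 s → 3 s.f.; 0.94612 A → 5 s.f.; 9.48628 N → 6 s.f.
The fewest is 3 significant figures, from 9.25 s.

9.25 s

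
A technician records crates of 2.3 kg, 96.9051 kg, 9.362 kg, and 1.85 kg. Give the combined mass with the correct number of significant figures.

110.4 kg

2.3 kg + 96.9051 kg + 9.362 kg + 1.85 kg = 110.4171 kg.
Addition/subtraction keeps the fewest decimal places: 2.3 → 1 decimal place, 96.9051 → 4 decimal places, 9.362 → 3 decimal places, 1.85 → 2 decimal places; limit is 1.
Rounded to 1 decimal place: 110.4 kg.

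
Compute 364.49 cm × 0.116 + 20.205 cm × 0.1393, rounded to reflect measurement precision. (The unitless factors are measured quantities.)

45.1 cm

364.49 × 0.116 = 42.28084 → 42.3 cm (3 s.f., last digit at the 10^-1 place).
20.205 × 0.1393 = 2.8145565 → 2.815 cm (4 s.f., last digit at the 10^-3 place).
Sum: 45.0953965 cm; keep the coarser place, 10^-1.
Result: 45.1 cm.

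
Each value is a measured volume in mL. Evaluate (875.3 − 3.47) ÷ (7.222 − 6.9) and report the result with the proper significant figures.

875.3 − 3.47 = 871.83, limited to 1 d.p. → 4 s.f.; 7.222 − 6.9 = 0.322, limited to 1 d.p. → 1 s.f.
Carrying full precision, 871.83 ÷ 0.322 = 2707.54658385…; keep min(4, 1) = 1 s.f.
Rounded to 1 significant figure: 3 × 10^3.

3 × 10^3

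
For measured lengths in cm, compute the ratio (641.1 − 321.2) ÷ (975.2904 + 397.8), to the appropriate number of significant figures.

641.1 − 321.2 = 319.9, limited to 1 d.p. → 4 s.f.; 975.2904 + 397.8 = 1373.0904, limited to 1 d.p. → 5 s.f.
Carrying full precision, 319.9 ÷ 1373.0904 = 0.232978105447…; keep min(4, 5) = 4 s.f.
Rounded to 4 significant figures: 0.2330.

0.2330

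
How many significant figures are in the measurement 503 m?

503: zeros between nonzero digits are significant.

3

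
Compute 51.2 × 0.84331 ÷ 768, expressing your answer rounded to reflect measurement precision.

51.2 × 0.84331 ÷ 768 = 0.0562206666667…
Multiplication/division keeps the fewest significant figures: 51.2 → 3 s.f., 0.84331 → 5 s.f., 768 → 3 s.f.; limit is 3.
Rounded to 3 significant figures: 0.0562.

0.0562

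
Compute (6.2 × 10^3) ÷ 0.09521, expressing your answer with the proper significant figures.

6.5 × 10^4

(6.2 × 10^3) ÷ 0.09521 = 65119.210167…
Multiplication/division keeps the fewest significant figures: 6.2 × 10^3 → 2 s.f., 0.09521 → 4 s.f.; limit is 2.
Rounded to 2 significant figures: 6.5 × 10^4.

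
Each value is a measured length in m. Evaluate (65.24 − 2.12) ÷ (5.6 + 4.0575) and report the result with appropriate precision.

6.5

65.24 − 2.12 = 63.12, limited to 2 d.p. → 4 s.f.; 5.6 + 4.0575 = 9.6575, limited to 1 d.p. → 2 s.f.
Carrying full precision, 63.12 ÷ 9.6575 = 6.53585296402…; keep min(4, 2) = 2 s.f.
Rounded to 2 significant figures: 6.5.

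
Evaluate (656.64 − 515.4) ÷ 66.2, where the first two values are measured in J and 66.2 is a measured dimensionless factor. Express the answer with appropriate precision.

656.64 J − 515.4 J = 141.24 J; the difference is limited to 1 decimal place (4 s.f.).
Carrying full precision, 141.24 ÷ 66.2 = 2.1335347432… J; 66.2 has 3 s.f., so the result keeps min(4, 3) = 3 s.f.
Rounded to 3 significant figures: 2.13 J.

2.13 J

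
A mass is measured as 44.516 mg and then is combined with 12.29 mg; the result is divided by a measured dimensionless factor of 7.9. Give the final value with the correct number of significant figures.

44.516 mg + 12.29 mg = 56.806 mg; the sum is limited to 2 decimal places (4 s.f.).
Carrying full precision, 56.806 ÷ 7.9 = 7.19063291139… mg; 7.9 has 2 s.f., so the result keeps min(4, 2) = 2 s.f.
Rounded to 2 significant figures: 7.2 mg.

7.2 mg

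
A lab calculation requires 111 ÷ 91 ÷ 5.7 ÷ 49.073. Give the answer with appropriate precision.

111 ÷ 91 ÷ 5.7 ÷ 49.073 = 0.00436077944666…
Multiplication/division keeps the fewest significant figures: 111 → 3 s.f., 91 → 2 s.f., 5.7 → 2 s.f., 49.073 → 5 s.f.; limit is 2.
Rounded to 2 significant figures: 0.0044.

0.0044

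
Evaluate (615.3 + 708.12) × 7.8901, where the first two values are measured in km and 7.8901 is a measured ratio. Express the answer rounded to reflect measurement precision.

10442 km

615.3 km + 708.12 km = 1323.42 km; the sum is limited to 1 decimal place (5 s.f.).
Carrying full precision, 1323.42 × 7.8901 = 10441.916142 km; 7.8901 has 5 s.f., so the result keeps min(5, 5) = 5 s.f.
Rounded to 5 significant figures: 10442 km.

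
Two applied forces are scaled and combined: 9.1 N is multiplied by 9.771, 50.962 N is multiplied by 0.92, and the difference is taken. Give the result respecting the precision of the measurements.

9.1 × 9.771 = 88.9161 → 89 N (2 s.f., last digit at the 10^0 place).
50.962 × 0.92 = 46.88504 → 47 N (2 s.f., last digit at the 10^0 place).
Difference: 42.03106 N; keep the coarser place, 10^0.
Result: 42 N.

42 N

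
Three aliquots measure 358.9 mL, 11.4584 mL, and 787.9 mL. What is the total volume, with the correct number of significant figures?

1.1583 × 10³ mL

358.9 mL + 11.4584 mL + 787.9 mL = 1158.2584 mL.
Addition/subtraction keeps the fewest decimal places: 358.9 → 1 decimal place, 11.4584 → 4 decimal places, 787.9 → 1 decimal place; limit is 1.
Rounded to 1 decimal place: 1.1583 × 10³ mL.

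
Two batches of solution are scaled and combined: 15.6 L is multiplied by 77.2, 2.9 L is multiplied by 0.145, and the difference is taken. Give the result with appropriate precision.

15.6 × 77.2 = 1204.32 → 1.20 × 10^3 L (3 s.f., last digit at the 10^1 place).
2.9 × 0.145 = 0.4205 → 0.42 L (2 s.f., last digit at the 10^-2 place).
Difference: 1203.8995 L; keep the coarser place, 10^1.
Result: 1.20 × 10^3 L.

1.20 × 10^3 L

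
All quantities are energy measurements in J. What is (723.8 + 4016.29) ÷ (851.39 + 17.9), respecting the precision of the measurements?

5.453

723.8 + 4016.29 = 4740.09, limited to 1 d.p. → 5 s.f.; 851.39 + 17.9 = 869.29, limited to 1 d.p. → 4 s.f.
Carrying full precision, 4740.09 ÷ 869.29 = 5.45282932048…; keep min(5, 4) = 4 s.f.
Rounded to 4 significant figures: 5.453.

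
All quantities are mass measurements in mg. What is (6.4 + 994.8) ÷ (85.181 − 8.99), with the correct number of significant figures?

13.14

6.4 + 994.8 = 1001.2, limited to 1 d.p. → 5 s.f.; 85.181 − 8.99 = 76.191, limited to 2 d.p. → 4 s.f.
Carrying full precision, 1001.2 ÷ 76.191 = 13.140659658…; keep min(5, 4) = 4 s.f.
Rounded to 4 significant figures: 13.14.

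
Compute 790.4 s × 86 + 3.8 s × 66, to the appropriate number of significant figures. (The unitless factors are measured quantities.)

6.8 × 10^4 s

790.4 × 86 = 67974.4 → 6.8 × 10^4 s (2 s.f., last digit at the 10^3 place).
3.8 × 66 = 250.8 → 2.5 × 10^2 s (2 s.f., last digit at the 10^1 place).
Sum: 68225.2 s; keep the coarser place, 10^3.
Result: 6.8 × 10^4 s.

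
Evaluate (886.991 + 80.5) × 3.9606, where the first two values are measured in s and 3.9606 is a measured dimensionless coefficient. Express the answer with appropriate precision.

3832 s

886.991 s + 80.5 s = 967.491 s; the sum is limited to 1 decimal place (4 s.f.).
Carrying full precision, 967.491 × 3.9606 = 3831.8448546 s; 3.9606 has 5 s.f., so the result keeps min(4, 5) = 4 s.f.
Rounded to 4 significant figures: 3832 s.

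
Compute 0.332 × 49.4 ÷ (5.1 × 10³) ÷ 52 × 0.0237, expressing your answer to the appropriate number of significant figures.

0.332 × 49.4 ÷ (5.1 × 10³) ÷ 52 × 0.0237 = 0.00000146568235294…
Multiplication/division keeps the fewest significant figures: 0.332 → 3 s.f., 49.4 → 3 s.f., 5.1 × 10³ → 2 s.f., 52 → 2 s.f., 0.0237 → 3 s.f.; limit is 2.
Rounded to 2 significant figures: 1.5 × 10⁻⁶.

1.5 × 10⁻⁶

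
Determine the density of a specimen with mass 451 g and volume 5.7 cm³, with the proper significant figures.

79 g/cm³

density = 451 g ÷ 5.7 cm³ = 79.1228070175… g/cm³.
451 has 3 significant figures; 5.7 has 2.
Division/multiplication keeps the fewest: 2 significant figures.
Rounded: 79 g/cm³.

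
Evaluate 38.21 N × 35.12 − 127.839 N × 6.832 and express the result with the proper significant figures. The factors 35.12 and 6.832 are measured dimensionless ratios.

38.21 × 35.12 = 1341.9352 → 1342 N (4 s.f., last digit at the 10^0 place).
127.839 × 6.832 = 873.396048 → 873.4 N (4 s.f., last digit at the 10^-1 place).
Difference: 468.539152 N; keep the coarser place, 10^0.
Result: 469 N.

469 N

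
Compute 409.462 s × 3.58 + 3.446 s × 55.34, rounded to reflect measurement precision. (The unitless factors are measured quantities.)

409.462 × 3.58 = 1465.87396 → 1.47 × 10^3 s (3 s.f., last digit at the 10^1 place).
3.446 × 55.34 = 190.70164 → 190.7 s (4 s.f., last digit at the 10^-1 place).
Sum: 1656.5756 s; keep the coarser place, 10^1.
Result: 1.66 × 10^3 s.

1.66 × 10^3 s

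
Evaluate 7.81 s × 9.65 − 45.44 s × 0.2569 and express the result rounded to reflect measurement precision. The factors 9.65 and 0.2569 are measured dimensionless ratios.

63.7 s

7.81 × 9.65 = 75.3665 → 75.4 s (3 s.f., last digit at the 10^-1 place).
45.44 × 0.2569 = 11.673536 → 11.67 s (4 s.f., last digit at the 10^-2 place).
Difference: 63.692964 s; keep the coarser place, 10^-1.
Result: 63.7 s.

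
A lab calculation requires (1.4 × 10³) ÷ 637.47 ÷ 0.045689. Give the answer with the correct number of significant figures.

(1.4 × 10³) ÷ 637.47 ÷ 0.045689 = 48.0680641096…
Multiplication/division keeps the fewest significant figures: 1.4 × 10³ → 2 s.f., 637.47 → 5 s.f., 0.045689 → 5 s.f.; limit is 2.
Rounded to 2 significant figures: 48.

48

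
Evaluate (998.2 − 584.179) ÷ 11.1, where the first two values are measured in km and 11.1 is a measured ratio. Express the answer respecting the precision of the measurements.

37.3 km

998.2 km − 584.179 km = 414.021 km; the difference is limited to 1 decimal place (4 s.f.).
Carrying full precision, 414.021 ÷ 11.1 = 37.2991891892… km; 11.1 has 3 s.f., so the result keeps min(4, 3) = 3 s.f.
Rounded to 3 significant figures: 37.3 km.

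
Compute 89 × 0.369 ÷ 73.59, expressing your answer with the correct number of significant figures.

89 × 0.369 ÷ 73.59 = 0.446269873624…
Multiplication/division keeps the fewest significant figures: 89 → 2 s.f., 0.369 → 3 s.f., 73.59 → 4 s.f.; limit is 2.
Rounded to 2 significant figures: 0.45.

0.45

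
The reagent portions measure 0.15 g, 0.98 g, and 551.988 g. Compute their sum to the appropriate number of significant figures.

0.15 g + 0.98 g + 551.988 g = 553.118 g.
Addition/subtraction keeps the fewest decimal places: 0.15 → 2 decimal places, 0.98 → 2 decimal places, 551.988 → 3 decimal places; limit is 2.
Rounded to 2 decimal places: 553.12 g.

553.12 g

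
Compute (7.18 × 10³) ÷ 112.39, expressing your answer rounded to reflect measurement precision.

63.9

(7.18 × 10³) ÷ 112.39 = 63.8846872498…
Multiplication/division keeps the fewest significant figures: 7.18 × 10³ → 3 s.f., 112.39 → 5 s.f.; limit is 3.
Rounded to 3 significant figures: 63.9.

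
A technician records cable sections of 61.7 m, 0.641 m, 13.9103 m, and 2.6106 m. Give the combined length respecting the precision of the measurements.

78.9 m

61.7 m + 0.641 m + 13.9103 m + 2.6106 m = 78.8619 m.
Addition/subtraction keeps the fewest decimal places: 61.7 → 1 decimal place, 0.641 → 3 decimal places, 13.9103 → 4 decimal places, 2.6106 → 4 decimal places; limit is 1.
Rounded to 1 decimal place: 78.9 m.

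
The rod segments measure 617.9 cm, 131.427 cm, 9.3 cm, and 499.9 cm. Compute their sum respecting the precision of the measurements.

1258.5 cm

617.9 cm + 131.427 cm + 9.3 cm + 499.9 cm = 1258.527 cm.
Addition/subtraction keeps the fewest decimal places: 617.9 → 1 decimal place, 131.427 → 3 decimal places, 9.3 → 1 decimal place, 499.9 → 1 decimal place; limit is 1.
Rounded to 1 decimal place: 1258.5 cm.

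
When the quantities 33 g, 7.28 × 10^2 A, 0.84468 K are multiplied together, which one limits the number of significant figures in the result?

33 g

33 g → 2 s.f.; 7.28 × 10^2 A → 3 s.f.; 0.84468 K → 5 s.f.
The fewest is 2 significant figures, from 33 g.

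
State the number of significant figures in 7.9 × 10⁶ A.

7.9 × 10⁶: in scientific notation every digit of the coefficient is significant.

2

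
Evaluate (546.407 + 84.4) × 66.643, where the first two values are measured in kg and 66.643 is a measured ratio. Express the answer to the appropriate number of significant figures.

546.407 kg + 84.4 kg = 630.807 kg; the sum is limited to 1 decimal place (4 s.f.).
Carrying full precision, 630.807 × 66.643 = 42038.870901 kg; 66.643 has 5 s.f., so the result keeps min(4, 5) = 4 s.f.
Rounded to 4 significant figures: 4.204 × 10⁴ kg.

4.204 × 10⁴ kg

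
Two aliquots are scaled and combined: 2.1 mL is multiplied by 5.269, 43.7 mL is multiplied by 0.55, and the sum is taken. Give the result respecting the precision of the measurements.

35 mL

2.1 × 5.269 = 11.0649 → 11 mL (2 s.f., last digit at the 10^0 place).
43.7 × 0.55 = 24.035 → 24 mL (2 s.f., last digit at the 10^0 place).
Sum: 35.0999 mL; keep the coarser place, 10^0.
Result: 35 mL.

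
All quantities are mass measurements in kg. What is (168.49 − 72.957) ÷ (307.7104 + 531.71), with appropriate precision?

0.1138

168.49 − 72.957 = 95.533, limited to 2 d.p. → 4 s.f.; 307.7104 + 531.71 = 839.4204, limited to 2 d.p. → 5 s.f.
Carrying full precision, 95.533 ÷ 839.4204 = 0.113808289625…; keep min(4, 5) = 4 s.f.
Rounded to 4 significant figures: 0.1138.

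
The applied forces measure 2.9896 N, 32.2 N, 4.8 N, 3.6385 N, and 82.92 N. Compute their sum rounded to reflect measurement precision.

126.5 N

2.9896 N + 32.2 N + 4.8 N + 3.6385 N + 82.92 N = 126.5481 N.
Addition/subtraction keeps the fewest decimal places: 2.9896 → 4 decimal places, 32.2 → 1 decimal place, 4.8 → 1 decimal place, 3.6385 → 4 decimal places, 82.92 → 2 decimal places; limit is 1.
Rounded to 1 decimal place: 126.5 N.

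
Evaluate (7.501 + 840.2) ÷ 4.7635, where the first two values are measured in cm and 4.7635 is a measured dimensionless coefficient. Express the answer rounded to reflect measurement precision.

178.0 cm

7.501 cm + 840.2 cm = 847.701 cm; the sum is limited to 1 decimal place (4 s.f.).
Carrying full precision, 847.701 ÷ 4.7635 = 177.957594206… cm; 4.7635 has 5 s.f., so the result keeps min(4, 5) = 4 s.f.
Rounded to 4 significant figures: 178.0 cm.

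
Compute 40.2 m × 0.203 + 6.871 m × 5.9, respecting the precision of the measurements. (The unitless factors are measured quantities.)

40.2 × 0.203 = 8.1606 → 8.16 m (3 s.f., last digit at the 10^-2 place).
6.871 × 5.9 = 40.5389 → 41 m (2 s.f., last digit at the 10^0 place).
Sum: 48.6995 m; keep the coarser place, 10^0.
Result: 49 m.

49 m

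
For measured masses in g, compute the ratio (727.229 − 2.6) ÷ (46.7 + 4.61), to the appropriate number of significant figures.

727.229 − 2.6 = 724.629, limited to 1 d.p. → 4 s.f.; 46.7 + 4.61 = 51.31, limited to 1 d.p. → 3 s.f.
Carrying full precision, 724.629 ÷ 51.31 = 14.1225687001…; keep min(4, 3) = 3 s.f.
Rounded to 3 significant figures: 14.1.

14.1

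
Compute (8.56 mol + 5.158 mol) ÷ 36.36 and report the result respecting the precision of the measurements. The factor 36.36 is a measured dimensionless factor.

0.3773 mol

8.56 mol + 5.158 mol = 13.718 mol; the sum is limited to 2 decimal places (4 s.f.).
Carrying full precision, 13.718 ÷ 36.36 = 0.377282728273… mol; 36.36 has 4 s.f., so the result keeps min(4, 4) = 4 s.f.
Rounded to 4 significant figures: 0.3773 mol.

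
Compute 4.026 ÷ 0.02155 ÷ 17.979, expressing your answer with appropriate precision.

10.39

4.026 ÷ 0.02155 ÷ 17.979 = 10.3910865848…
Multiplication/division keeps the fewest significant figures: 4.026 → 4 s.f., 0.02155 → 4 s.f., 17.979 → 5 s.f.; limit is 4.
Rounded to 4 significant figures: 10.39.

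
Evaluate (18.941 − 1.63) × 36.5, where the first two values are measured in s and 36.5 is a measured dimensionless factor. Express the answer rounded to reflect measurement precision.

18.941 s − 1.63 s = 17.311 s; the difference is limited to 2 decimal places (4 s.f.).
Carrying full precision, 17.311 × 36.5 = 631.8515 s; 36.5 has 3 s.f., so the result keeps min(4, 3) = 3 s.f.
Rounded to 3 significant figures: 632 s.

632 s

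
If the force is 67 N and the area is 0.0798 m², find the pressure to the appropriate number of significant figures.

8.4 × 10^2 Pa

pressure = 67 N ÷ 0.0798 m² = 839.598997494… Pa.
67 has 2 significant figures; 0.0798 has 3.
Division/multiplication keeps the fewest: 2 significant figures.
Rounded: 8.4 × 10^2 Pa.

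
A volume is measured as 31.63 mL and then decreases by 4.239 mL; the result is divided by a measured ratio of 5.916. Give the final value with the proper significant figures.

31.63 mL − 4.239 mL = 27.391 mL; the difference is limited to 2 decimal places (4 s.f.).
Carrying full precision, 27.391 ÷ 5.916 = 4.62998647735… mL; 5.916 has 4 s.f., so the result keeps min(4, 4) = 4 s.f.
Rounded to 4 significant figures: 4.630 mL.

4.630 mL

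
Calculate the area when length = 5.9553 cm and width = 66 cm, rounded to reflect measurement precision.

3.9 × 10^2 cm²

area = 5.9553 cm × 66 cm = 393.0498 cm².
5.9553 has 5 significant figures; 66 has 2.
Division/multiplication keeps the fewest: 2 significant figures.
Rounded: 3.9 × 10^2 cm².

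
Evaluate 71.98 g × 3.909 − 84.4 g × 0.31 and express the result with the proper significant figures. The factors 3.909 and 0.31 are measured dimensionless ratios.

71.98 × 3.909 = 281.36982 → 281.4 g (4 s.f., last digit at the 10^-1 place).
84.4 × 0.31 = 26.164 → 26 g (2 s.f., last digit at the 10^0 place).
Difference: 255.20582 g; keep the coarser place, 10^0.
Result: 255 g.

255 g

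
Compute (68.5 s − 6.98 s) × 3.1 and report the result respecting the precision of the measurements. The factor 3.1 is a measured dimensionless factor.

1.9 × 10² s

68.5 s − 6.98 s = 61.52 s; the difference is limited to 1 decimal place (3 s.f.).
Carrying full precision, 61.52 × 3.1 = 190.712 s; 3.1 has 2 s.f., so the result keeps min(3, 2) = 2 s.f.
Rounded to 2 significant figures: 1.9 × 10² s.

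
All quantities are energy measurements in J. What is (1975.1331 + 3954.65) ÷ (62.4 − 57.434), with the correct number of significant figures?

1975.1331 + 3954.65 = 5929.7831, limited to 2 d.p. → 6 s.f.; 62.4 − 57.434 = 4.966, limited to 1 d.p. → 2 s.f.
Carrying full precision, 5929.7831 ÷ 4.966 = 1194.07633911…; keep min(6, 2) = 2 s.f.
Rounded to 2 significant figures: 1.2 × 10³.

1.2 × 10³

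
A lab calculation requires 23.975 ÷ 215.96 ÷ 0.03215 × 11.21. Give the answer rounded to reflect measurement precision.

23.975 ÷ 215.96 ÷ 0.03215 × 11.21 = 38.7088199906…
Multiplication/division keeps the fewest significant figures: 23.975 → 5 s.f., 215.96 → 5 s.f., 0.03215 → 4 s.f., 11.21 → 4 s.f.; limit is 4.
Rounded to 4 significant figures: 38.71.

38.71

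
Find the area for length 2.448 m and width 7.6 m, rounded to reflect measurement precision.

19 m²

area = 2.448 m × 7.6 m = 18.6048 m².
2.448 has 4 significant figures; 7.6 has 2.
Division/multiplication keeps the fewest: 2 significant figures.
Rounded: 19 m².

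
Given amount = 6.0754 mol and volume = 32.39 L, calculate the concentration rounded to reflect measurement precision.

0.1876 mol/L

concentration = 6.0754 mol ÷ 32.39 L = 0.187570237728… mol/L.
6.0754 has 5 significant figures; 32.39 has 4.
Division/multiplication keeps the fewest: 4 significant figures.
Rounded: 0.1876 mol/L.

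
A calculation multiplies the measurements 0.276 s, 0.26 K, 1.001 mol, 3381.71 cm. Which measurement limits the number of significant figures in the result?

0.276 s → 3 s.f.; 0.26 K → 2 s.f.; 1.001 mol → 4 s.f.; 3381.71 cm → 6 s.f.
The fewest is 2 significant figures, from 0.26 K.

0.26 K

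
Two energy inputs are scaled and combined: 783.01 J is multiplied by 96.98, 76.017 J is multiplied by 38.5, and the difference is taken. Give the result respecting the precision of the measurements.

7.301 × 10⁴ J

783.01 × 96.98 = 75936.3098 → 7.594 × 10⁴ J (4 s.f., last digit at the 10^1 place).
76.017 × 38.5 = 2926.6545 → 2.93 × 10³ J (3 s.f., last digit at the 10^1 place).
Difference: 73009.6553 J; keep the coarser place, 10^1.
Result: 7.301 × 10⁴ J.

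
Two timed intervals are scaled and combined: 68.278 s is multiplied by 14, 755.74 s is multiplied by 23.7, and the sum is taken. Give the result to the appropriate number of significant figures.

68.278 × 14 = 955.892 → 9.6 × 10^2 s (2 s.f., last digit at the 10^1 place).
755.74 × 23.7 = 17911.038 → 1.79 × 10^4 s (3 s.f., last digit at the 10^2 place).
Sum: 18866.93 s; keep the coarser place, 10^2.
Result: 1.89 × 10^4 s.

1.89 × 10^4 s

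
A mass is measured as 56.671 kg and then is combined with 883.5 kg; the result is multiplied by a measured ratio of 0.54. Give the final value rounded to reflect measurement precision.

5.1 × 10² kg

56.671 kg + 883.5 kg = 940.171 kg; the sum is limited to 1 decimal place (4 s.f.).
Carrying full precision, 940.171 × 0.54 = 507.69234 kg; 0.54 has 2 s.f., so the result keeps min(4, 2) = 2 s.f.
Rounded to 2 significant figures: 5.1 × 10² kg.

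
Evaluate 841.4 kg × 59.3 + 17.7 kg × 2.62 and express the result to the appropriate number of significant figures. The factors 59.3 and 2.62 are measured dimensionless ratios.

841.4 × 59.3 = 49895.02 → 4.99 × 10⁴ kg (3 s.f., last digit at the 10^2 place).
17.7 × 2.62 = 46.374 → 46.4 kg (3 s.f., last digit at the 10^-1 place).
Sum: 49941.394 kg; keep the coarser place, 10^2.
Result: 4.99 × 10⁴ kg.

4.99 × 10⁴ kg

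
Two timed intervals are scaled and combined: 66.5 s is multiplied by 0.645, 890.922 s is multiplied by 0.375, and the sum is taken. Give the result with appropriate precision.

377 s

66.5 × 0.645 = 42.8925 → 42.9 s (3 s.f., last digit at the 10^-1 place).
890.922 × 0.375 = 334.09575 → 334 s (3 s.f., last digit at the 10^0 place).
Sum: 376.98825 s; keep the coarser place, 10^0.
Result: 377 s.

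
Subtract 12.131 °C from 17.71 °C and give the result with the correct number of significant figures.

5.58 °C

17.71 °C − 12.131 °C = 5.579 °C.
Addition/subtraction keeps the fewest decimal places: 17.71 → 2 decimal places, 12.131 → 3 decimal places; limit is 2.
Rounded to 2 decimal places: 5.58 °C.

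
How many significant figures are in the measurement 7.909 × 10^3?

7.909 × 10^3: in scientific notation every digit of the coefficient is significant.

4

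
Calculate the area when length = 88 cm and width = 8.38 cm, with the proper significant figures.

area = 88 cm × 8.38 cm = 737.44 cm².
88 has 2 significant figures; 8.38 has 3.
Division/multiplication keeps the fewest: 2 significant figures.
Rounded: 7.4 × 10² cm².

7.4 × 10² cm²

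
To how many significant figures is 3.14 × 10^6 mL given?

3

3.14 × 10^6: in scientific notation every digit of the coefficient is significant.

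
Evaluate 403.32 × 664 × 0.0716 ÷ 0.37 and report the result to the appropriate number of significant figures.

403.32 × 664 × 0.0716 ÷ 0.37 = 51823.7858595…
Multiplication/division keeps the fewest significant figures: 403.32 → 5 s.f., 664 → 3 s.f., 0.0716 → 3 s.f., 0.37 → 2 s.f.; limit is 2.
Rounded to 2 significant figures: 5.2 × 10⁴.

5.2 × 10⁴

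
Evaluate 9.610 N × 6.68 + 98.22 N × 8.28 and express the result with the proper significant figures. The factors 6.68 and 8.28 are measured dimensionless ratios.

877 N

9.610 × 6.68 = 64.1948 → 64.2 N (3 s.f., last digit at the 10^-1 place).
98.22 × 8.28 = 813.2616 → 813 N (3 s.f., last digit at the 10^0 place).
Sum: 877.4564 N; keep the coarser place, 10^0.
Result: 877 N.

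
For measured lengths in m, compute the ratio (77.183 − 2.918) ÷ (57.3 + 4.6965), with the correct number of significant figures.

77.183 − 2.918 = 74.265, limited to 3 d.p. → 5 s.f.; 57.3 + 4.6965 = 61.9965, limited to 1 d.p. → 3 s.f.
Carrying full precision, 74.265 ÷ 61.9965 = 1.19789020348…; keep min(5, 3) = 3 s.f.
Rounded to 3 significant figures: 1.20.

1.20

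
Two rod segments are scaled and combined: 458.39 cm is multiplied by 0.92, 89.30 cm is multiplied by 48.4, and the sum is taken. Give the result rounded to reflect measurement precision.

4.74 × 10^3 cm

458.39 × 0.92 = 421.7188 → 4.2 × 10^2 cm (2 s.f., last digit at the 10^1 place).
89.30 × 48.4 = 4322.12 → 4.32 × 10^3 cm (3 s.f., last digit at the 10^1 place).
Sum: 4743.8388 cm; keep the coarser place, 10^1.
Result: 4.74 × 10^3 cm.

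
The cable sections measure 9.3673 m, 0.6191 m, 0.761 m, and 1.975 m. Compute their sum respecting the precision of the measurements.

12.722 m

9.3673 m + 0.6191 m + 0.761 m + 1.975 m = 12.7224 m.
Addition/subtraction keeps the fewest decimal places: 9.3673 → 4 decimal places, 0.6191 → 4 decimal places, 0.761 → 3 decimal places, 1.975 → 3 decimal places; limit is 3.
Rounded to 3 decimal places: 12.722 m.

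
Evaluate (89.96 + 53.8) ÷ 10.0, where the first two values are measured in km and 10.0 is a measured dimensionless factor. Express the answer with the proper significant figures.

14.4 km

89.96 km + 53.8 km = 143.76 km; the sum is limited to 1 decimal place (4 s.f.).
Carrying full precision, 143.76 ÷ 10.0 = 14.376 km; 10.0 has 3 s.f., so the result keeps min(4, 3) = 3 s.f.
Rounded to 3 significant figures: 14.4 km.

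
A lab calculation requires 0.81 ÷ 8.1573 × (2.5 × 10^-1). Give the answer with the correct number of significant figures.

0.81 ÷ 8.1573 × (2.5 × 10^-1) = 0.0248243904233…
Multiplication/division keeps the fewest significant figures: 0.81 → 2 s.f., 8.1573 → 5 s.f., 2.5 × 10^-1 → 2 s.f.; limit is 2.
Rounded to 2 significant figures: 0.025.

0.025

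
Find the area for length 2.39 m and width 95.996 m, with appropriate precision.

area = 2.39 m × 95.996 m = 229.43044 m².
2.39 has 3 significant figures; 95.996 has 5.
Division/multiplication keeps the fewest: 3 significant figures.
Rounded: 229 m².

229 m²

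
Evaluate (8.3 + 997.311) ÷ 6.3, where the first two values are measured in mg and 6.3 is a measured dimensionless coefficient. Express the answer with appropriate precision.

8.3 mg + 997.311 mg = 1005.611 mg; the sum is limited to 1 decimal place (5 s.f.).
Carrying full precision, 1005.611 ÷ 6.3 = 159.620793651… mg; 6.3 has 2 s.f., so the result keeps min(5, 2) = 2 s.f.
Rounded to 2 significant figures: 1.6 × 10² mg.

1.6 × 10² mg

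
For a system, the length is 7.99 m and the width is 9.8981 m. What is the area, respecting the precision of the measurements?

79.1 m²

area = 7.99 m × 9.8981 m = 79.085819 m².
7.99 has 3 significant figures; 9.8981 has 5.
Division/multiplication keeps the fewest: 3 significant figures.
Rounded: 79.1 m².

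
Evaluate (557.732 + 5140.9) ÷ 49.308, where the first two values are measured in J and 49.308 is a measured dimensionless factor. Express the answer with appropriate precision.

557.732 J + 5140.9 J = 5698.632 J; the sum is limited to 1 decimal place (5 s.f.).
Carrying full precision, 5698.632 ÷ 49.308 = 115.572158676… J; 49.308 has 5 s.f., so the result keeps min(5, 5) = 5 s.f.
Rounded to 5 significant figures: 115.57 J.

115.57 J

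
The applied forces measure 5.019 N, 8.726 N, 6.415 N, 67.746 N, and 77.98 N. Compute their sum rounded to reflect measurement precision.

165.89 N

5.019 N + 8.726 N + 6.415 N + 67.746 N + 77.98 N = 165.886 N.
Addition/subtraction keeps the fewest decimal places: 5.019 → 3 decimal places, 8.726 → 3 decimal places, 6.415 → 3 decimal places, 67.746 → 3 decimal places, 77.98 → 2 decimal places; limit is 2.
Rounded to 2 decimal places: 165.89 N.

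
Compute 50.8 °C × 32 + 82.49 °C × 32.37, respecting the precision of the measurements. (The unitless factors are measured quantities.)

4.3 × 10^3 °C

50.8 × 32 = 1625.6 → 1.6 × 10^3 °C (2 s.f., last digit at the 10^2 place).
82.49 × 32.37 = 2670.2013 → 2.670 × 10^3 °C (4 s.f., last digit at the 10^0 place).
Sum: 4295.8013 °C; keep the coarser place, 10^2.
Result: 4.3 × 10^3 °C.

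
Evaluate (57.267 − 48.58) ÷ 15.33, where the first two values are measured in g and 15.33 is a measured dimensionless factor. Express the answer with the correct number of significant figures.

57.267 g − 48.58 g = 8.687 g; the difference is limited to 2 decimal places (3 s.f.).
Carrying full precision, 8.687 ÷ 15.33 = 0.566666666667… g; 15.33 has 4 s.f., so the result keeps min(3, 4) = 3 s.f.
Rounded to 3 significant figures: 0.567 g.

0.567 g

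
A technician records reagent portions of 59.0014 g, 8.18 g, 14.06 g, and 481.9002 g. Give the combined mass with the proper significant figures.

5.6314 × 10² g

59.0014 g + 8.18 g + 14.06 g + 481.9002 g = 563.1416 g.
Addition/subtraction keeps the fewest decimal places: 59.0014 → 4 decimal places, 8.18 → 2 decimal places, 14.06 → 2 decimal places, 481.9002 → 4 decimal places; limit is 2.
Rounded to 2 decimal places: 5.6314 × 10² g.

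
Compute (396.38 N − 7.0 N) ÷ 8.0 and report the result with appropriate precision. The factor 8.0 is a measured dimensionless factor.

49 N

396.38 N − 7.0 N = 389.38 N; the difference is limited to 1 decimal place (4 s.f.).
Carrying full precision, 389.38 ÷ 8.0 = 48.6725 N; 8.0 has 2 s.f., so the result keeps min(4, 2) = 2 s.f.
Rounded to 2 significant figures: 49 N.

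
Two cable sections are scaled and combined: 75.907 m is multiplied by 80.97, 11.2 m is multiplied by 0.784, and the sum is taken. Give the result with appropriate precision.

75.907 × 80.97 = 6146.18979 → 6146 m (4 s.f., last digit at the 10^0 place).
11.2 × 0.784 = 8.7808 → 8.78 m (3 s.f., last digit at the 10^-2 place).
Sum: 6154.97059 m; keep the coarser place, 10^0.
Result: 6.155 × 10³ m.

6.155 × 10³ m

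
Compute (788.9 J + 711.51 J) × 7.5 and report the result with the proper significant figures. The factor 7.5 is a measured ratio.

788.9 J + 711.51 J = 1500.41 J; the sum is limited to 1 decimal place (5 s.f.).
Carrying full precision, 1500.41 × 7.5 = 11253.075 J; 7.5 has 2 s.f., so the result keeps min(5, 2) = 2 s.f.
Rounded to 2 significant figures: 1.1 × 10⁴ J.

1.1 × 10⁴ J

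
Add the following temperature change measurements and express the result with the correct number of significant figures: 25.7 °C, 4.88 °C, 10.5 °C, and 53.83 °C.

94.9 °C

25.7 °C + 4.88 °C + 10.5 °C + 53.83 °C = 94.91 °C.
Addition/subtraction keeps the fewest decimal places: 25.7 → 1 decimal place, 4.88 → 2 decimal places, 10.5 → 1 decimal place, 53.83 → 2 decimal places; limit is 1.
Rounded to 1 decimal place: 94.9 °C.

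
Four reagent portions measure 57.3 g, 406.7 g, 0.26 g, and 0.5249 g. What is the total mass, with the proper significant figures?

464.8 g

57.3 g + 406.7 g + 0.26 g + 0.5249 g = 464.7849 g.
Addition/subtraction keeps the fewest decimal places: 57.3 → 1 decimal place, 406.7 → 1 decimal place, 0.26 → 2 decimal places, 0.5249 → 4 decimal places; limit is 1.
Rounded to 1 decimal place: 464.8 g.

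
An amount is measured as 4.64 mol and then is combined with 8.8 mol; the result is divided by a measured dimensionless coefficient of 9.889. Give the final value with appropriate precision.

4.64 mol + 8.8 mol = 13.44 mol; the sum is limited to 1 decimal place (3 s.f.).
Carrying full precision, 13.44 ÷ 9.889 = 1.35908585297… mol; 9.889 has 4 s.f., so the result keeps min(3, 4) = 3 s.f.
Rounded to 3 significant figures: 1.36 mol.

1.36 mol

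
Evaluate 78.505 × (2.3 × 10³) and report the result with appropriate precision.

78.505 × (2.3 × 10³) = 180561.5
Multiplication/division keeps the fewest significant figures: 78.505 → 5 s.f., 2.3 × 10³ → 2 s.f.; limit is 2.
Rounded to 2 significant figures: 1.8 × 10⁵.

1.8 × 10⁵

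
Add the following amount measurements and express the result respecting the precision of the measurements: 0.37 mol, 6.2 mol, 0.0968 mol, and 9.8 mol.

16.5 mol

0.37 mol + 6.2 mol + 0.0968 mol + 9.8 mol = 16.4668 mol.
Addition/subtraction keeps the fewest decimal places: 0.37 → 2 decimal places, 6.2 → 1 decimal place, 0.0968 → 4 decimal places, 9.8 → 1 decimal place; limit is 1.
Rounded to 1 decimal place: 16.5 mol.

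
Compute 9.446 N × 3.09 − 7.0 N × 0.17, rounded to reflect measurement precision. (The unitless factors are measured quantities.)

9.446 × 3.09 = 29.18814 → 29.2 N (3 s.f., last digit at the 10^-1 place).
7.0 × 0.17 = 1.19 → 1.2 N (2 s.f., last digit at the 10^-1 place).
Difference: 27.99814 N; keep the coarser place, 10^-1.
Result: 28.0 N.

28.0 N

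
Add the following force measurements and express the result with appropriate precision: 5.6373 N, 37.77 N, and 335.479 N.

5.6373 N + 37.77 N + 335.479 N = 378.8863 N.
Addition/subtraction keeps the fewest decimal places: 5.6373 → 4 decimal places, 37.77 → 2 decimal places, 335.479 → 3 decimal places; limit is 2.
Rounded to 2 decimal places: 378.89 N.

378.89 N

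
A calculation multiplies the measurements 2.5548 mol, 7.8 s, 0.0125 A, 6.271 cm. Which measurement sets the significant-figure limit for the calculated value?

2.5548 mol → 5 s.f.; 7.8 s → 2 s.f.; 0.0125 A → 3 s.f.; 6.271 cm → 4 s.f.
The fewest is 2 significant figures, from 7.8 s.

7.8 s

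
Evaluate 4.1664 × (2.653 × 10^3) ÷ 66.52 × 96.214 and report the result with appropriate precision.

4.1664 × (2.653 × 10^3) ÷ 66.52 × 96.214 = 15987.6356505…
Multiplication/division keeps the fewest significant figures: 4.1664 → 5 s.f., 2.653 × 10^3 → 4 s.f., 66.52 → 4 s.f., 96.214 → 5 s.f.; limit is 4.
Rounded to 4 significant figures: 1.599 × 10^4.

1.599 × 10^4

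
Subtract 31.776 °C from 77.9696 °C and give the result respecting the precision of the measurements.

77.9696 °C − 31.776 °C = 46.1936 °C.
Addition/subtraction keeps the fewest decimal places: 77.9696 → 4 decimal places, 31.776 → 3 decimal places; limit is 3.
Rounded to 3 decimal places: 46.194 °C.

46.194 °C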